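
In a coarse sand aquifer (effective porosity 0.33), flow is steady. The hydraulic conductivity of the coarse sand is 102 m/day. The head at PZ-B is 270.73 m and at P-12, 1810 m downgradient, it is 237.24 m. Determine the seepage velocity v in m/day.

Hydraulic gradient i = (270.73 − 237.24) / 1810 = 33.49 / 1810 = 0.01850.
Darcy flux q = K · i = 102.0 × 0.01850 = 1.887 m/day.
Seepage velocity v = q / n_e = 1.887 / 0.33 = 5.719 m/day.

5.72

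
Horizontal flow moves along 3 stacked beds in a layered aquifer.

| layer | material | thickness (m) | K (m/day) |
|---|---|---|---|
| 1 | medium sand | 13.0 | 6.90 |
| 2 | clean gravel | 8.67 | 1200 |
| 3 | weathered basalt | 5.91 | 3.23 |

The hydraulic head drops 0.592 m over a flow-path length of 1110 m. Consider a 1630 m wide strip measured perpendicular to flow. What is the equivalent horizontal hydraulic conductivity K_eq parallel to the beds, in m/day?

Flow is parallel to layering, so each bed carries its own Darcy discharge and the transmissivities add.
Σ(K_i·b_i) = 6.90×13.0 + 1200×8.67 + 3.23×5.91 = 10513 m²/day.
Total thickness b = 27.58 m, so K_eq = Σ(K_i·b_i)/b = 381.2 m/day.

381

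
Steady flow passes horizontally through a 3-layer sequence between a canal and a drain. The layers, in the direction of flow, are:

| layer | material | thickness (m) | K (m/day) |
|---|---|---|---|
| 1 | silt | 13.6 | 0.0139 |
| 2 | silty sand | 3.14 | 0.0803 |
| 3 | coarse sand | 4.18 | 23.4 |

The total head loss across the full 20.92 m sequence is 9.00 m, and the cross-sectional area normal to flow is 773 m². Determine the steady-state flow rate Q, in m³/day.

6.84

Flow is perpendicular to layering, so the layers act in series and the equivalent K is the thickness-weighted harmonic mean.
Total thickness L = 13.6 + 3.14 + 4.18 = 20.92 m.
Σ(b_i/K_i) = 13.6/0.0139 + 3.14/0.0803 + 4.18/23.4 = 1018 d.
K_eq = L / Σ(b_i/K_i) = 20.92 / 1018 = 0.02056 m/day.
Q = K_eq · A · (Δh/L) = 0.02056 × 773 × (9.00/20.92) = 6.836 m³/day.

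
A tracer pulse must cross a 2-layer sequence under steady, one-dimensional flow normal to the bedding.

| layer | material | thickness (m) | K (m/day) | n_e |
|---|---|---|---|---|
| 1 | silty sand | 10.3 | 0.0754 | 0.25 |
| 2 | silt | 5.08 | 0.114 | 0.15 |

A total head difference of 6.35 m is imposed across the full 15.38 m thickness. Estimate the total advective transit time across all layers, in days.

95.2

With flow normal to the layers, continuity requires the same specific discharge q through every layer.
Σ(b_i/K_i) = 10.3/0.0754 + 5.08/0.114 = 181.2 d.
q = Δh / Σ(b_i/K_i) = 6.35 / 181.2 = 0.03505 m/day.
In each layer the seepage velocity is v_i = q/n_i, so the layer transit time is t_i = b_i·n_i / q:
  layer 1 (silty sand): t_1 = 10.3 × 0.25 / 0.03505 = 73.47 d
  layer 2 (silt): t_2 = 5.08 × 0.15 / 0.03505 = 21.74 d
Total t = Σ t_i = 95.20 days.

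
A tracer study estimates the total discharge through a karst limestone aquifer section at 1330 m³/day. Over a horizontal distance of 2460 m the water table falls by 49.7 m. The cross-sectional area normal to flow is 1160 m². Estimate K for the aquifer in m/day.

56.8

Hydraulic gradient i = Δh / L = 49.7 / 2460 = 0.02020.
From Q = K·A·i, K = Q / (A·i) = 1330 / (1160 × 0.02020) = 56.75 m/day.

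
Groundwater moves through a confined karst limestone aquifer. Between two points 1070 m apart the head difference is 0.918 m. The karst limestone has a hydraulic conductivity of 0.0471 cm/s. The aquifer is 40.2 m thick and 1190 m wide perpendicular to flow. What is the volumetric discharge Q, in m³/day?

Convert K: 0.0471 cm/s × 864 = 40.69 m/day.
Cross-sectional area A = 1190 × 40.2 = 47838 m².
Hydraulic gradient i = Δh / L = 0.918 / 1070 = 0.0008579.
Darcy's law: Q = K · A · i = 40.69 × 47838 × 0.0008579 = 1670 m³/day.

1670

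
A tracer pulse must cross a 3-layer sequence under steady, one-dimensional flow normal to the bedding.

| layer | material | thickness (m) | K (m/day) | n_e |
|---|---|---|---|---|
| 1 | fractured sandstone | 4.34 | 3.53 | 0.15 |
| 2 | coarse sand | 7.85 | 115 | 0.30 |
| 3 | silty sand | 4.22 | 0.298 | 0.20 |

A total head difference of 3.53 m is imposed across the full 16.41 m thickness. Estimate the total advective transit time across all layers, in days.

16.9

With flow normal to the layers, continuity requires the same specific discharge q through every layer.
Σ(b_i/K_i) = 4.34/3.53 + 7.85/115 + 4.22/0.298 = 15.46 d.
q = Δh / Σ(b_i/K_i) = 3.53 / 15.46 = 0.2283 m/day.
In each layer the seepage velocity is v_i = q/n_i, so the layer transit time is t_i = b_i·n_i / q:
  layer 1 (fractured sandstone): t_1 = 4.34 × 0.15 / 0.2283 = 2.851 d
  layer 2 (coarse sand): t_2 = 7.85 × 0.30 / 0.2283 = 10.31 d
  layer 3 (silty sand): t_3 = 4.22 × 0.20 / 0.2283 = 3.696 d
Total t = Σ t_i = 16.86 days.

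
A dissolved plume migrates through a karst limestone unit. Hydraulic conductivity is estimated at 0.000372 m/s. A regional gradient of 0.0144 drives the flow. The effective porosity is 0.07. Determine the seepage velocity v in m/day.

Convert K: 0.000372 m/s × 86400 = 32.14 m/day.
Hydraulic gradient i = 0.0144.
Darcy flux q = K · i = 32.14 × 0.01440 = 0.4628 m/day.
Seepage velocity v = q / n_e = 0.4628 / 0.07 = 6.612 m/day.

6.61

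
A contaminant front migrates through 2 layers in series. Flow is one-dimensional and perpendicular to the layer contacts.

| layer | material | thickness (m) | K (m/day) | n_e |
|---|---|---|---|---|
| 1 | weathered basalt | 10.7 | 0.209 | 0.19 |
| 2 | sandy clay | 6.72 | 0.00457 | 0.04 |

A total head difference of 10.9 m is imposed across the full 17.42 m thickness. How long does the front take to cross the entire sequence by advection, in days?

321

With flow normal to the layers, continuity requires the same specific discharge q through every layer.
Σ(b_i/K_i) = 10.7/0.209 + 6.72/0.00457 = 1522 d.
q = Δh / Σ(b_i/K_i) = 10.9 / 1522 = 0.007163 m/day.
In each layer the seepage velocity is v_i = q/n_i, so the layer transit time is t_i = b_i·n_i / q:
  layer 1 (weathered basalt): t_1 = 10.7 × 0.19 / 0.007163 = 283.8 d
  layer 2 (sandy clay): t_2 = 6.72 × 0.04 / 0.007163 = 37.52 d
Total t = Σ t_i = 321.3 days.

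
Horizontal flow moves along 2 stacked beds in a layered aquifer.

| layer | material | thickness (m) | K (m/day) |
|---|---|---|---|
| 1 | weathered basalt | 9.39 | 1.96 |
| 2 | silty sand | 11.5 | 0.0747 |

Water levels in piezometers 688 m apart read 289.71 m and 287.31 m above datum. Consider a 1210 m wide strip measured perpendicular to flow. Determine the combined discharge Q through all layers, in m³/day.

Flow is parallel to layering, so each bed carries its own Darcy discharge and the transmissivities add.
Σ(K_i·b_i) = 1.96×9.39 + 0.0747×11.5 = 19.26 m²/day.
Hydraulic gradient i = (289.71 − 287.31) / 688 = 2.4 / 688 = 0.003488.
Q = Σ(K_i·b_i) · W · i = 19.26 × 1210 × 0.003488 = 81.31 m³/day.

81.3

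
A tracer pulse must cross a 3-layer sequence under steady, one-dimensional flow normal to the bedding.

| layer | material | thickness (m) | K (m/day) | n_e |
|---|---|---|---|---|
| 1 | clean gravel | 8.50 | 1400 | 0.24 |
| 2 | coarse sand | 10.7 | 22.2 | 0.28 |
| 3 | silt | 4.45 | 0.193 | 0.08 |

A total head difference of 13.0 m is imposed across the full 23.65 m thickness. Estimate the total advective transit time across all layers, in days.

9.77

With flow normal to the layers, continuity requires the same specific discharge q through every layer.
Σ(b_i/K_i) = 8.50/1400 + 10.7/22.2 + 4.45/0.193 = 23.55 d.
q = Δh / Σ(b_i/K_i) = 13.0 / 23.55 = 0.5521 m/day.
In each layer the seepage velocity is v_i = q/n_i, so the layer transit time is t_i = b_i·n_i / q:
  layer 1 (clean gravel): t_1 = 8.50 × 0.24 / 0.5521 = 3.695 d
  layer 2 (coarse sand): t_2 = 10.7 × 0.28 / 0.5521 = 5.426 d
  layer 3 (silt): t_3 = 4.45 × 0.08 / 0.5521 = 0.6448 d
Total t = Σ t_i = 9.766 days.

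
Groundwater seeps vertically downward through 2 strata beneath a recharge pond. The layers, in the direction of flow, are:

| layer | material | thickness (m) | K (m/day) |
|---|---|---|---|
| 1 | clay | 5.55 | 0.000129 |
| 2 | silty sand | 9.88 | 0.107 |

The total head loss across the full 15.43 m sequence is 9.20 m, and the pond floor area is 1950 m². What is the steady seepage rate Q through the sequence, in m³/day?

Flow is perpendicular to layering, so the layers act in series and the equivalent K is the thickness-weighted harmonic mean.
Total thickness L = 5.55 + 9.88 = 15.43 m.
Σ(b_i/K_i) = 5.55/0.000129 + 9.88/0.107 = 43116 d.
K_eq = L / Σ(b_i/K_i) = 15.43 / 43116 = 0.0003579 m/day.
Q = K_eq · A · (Δh/L) = 0.0003579 × 1950 × (9.20/15.43) = 0.4161 m³/day.

0.416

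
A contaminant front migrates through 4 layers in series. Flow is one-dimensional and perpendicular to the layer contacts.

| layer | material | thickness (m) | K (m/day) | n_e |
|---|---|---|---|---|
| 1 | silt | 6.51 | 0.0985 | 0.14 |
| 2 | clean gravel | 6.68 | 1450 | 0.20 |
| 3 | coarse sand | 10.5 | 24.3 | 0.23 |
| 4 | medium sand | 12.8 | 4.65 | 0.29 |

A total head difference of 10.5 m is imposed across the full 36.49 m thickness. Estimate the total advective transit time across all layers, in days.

55.3

With flow normal to the layers, continuity requires the same specific discharge q through every layer.
Σ(b_i/K_i) = 6.51/0.0985 + 6.68/1450 + 10.5/24.3 + 12.8/4.65 = 69.28 d.
q = Δh / Σ(b_i/K_i) = 10.5 / 69.28 = 0.1516 m/day.
In each layer the seepage velocity is v_i = q/n_i, so the layer transit time is t_i = b_i·n_i / q:
  layer 1 (silt): t_1 = 6.51 × 0.14 / 0.1516 = 6.014 d
  layer 2 (clean gravel): t_2 = 6.68 × 0.20 / 0.1516 = 8.815 d
  layer 3 (coarse sand): t_3 = 10.5 × 0.23 / 0.1516 = 15.93 d
  layer 4 (medium sand): t_4 = 12.8 × 0.29 / 0.1516 = 24.49 d
Total t = Σ t_i = 55.26 days.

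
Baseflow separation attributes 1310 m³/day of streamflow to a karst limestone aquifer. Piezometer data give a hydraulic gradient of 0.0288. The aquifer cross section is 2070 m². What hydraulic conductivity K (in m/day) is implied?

22.0

Hydraulic gradient i = 0.0288.
From Q = K·A·i, K = Q / (A·i) = 1310 / (2070 × 0.02880) = 21.97 m/day.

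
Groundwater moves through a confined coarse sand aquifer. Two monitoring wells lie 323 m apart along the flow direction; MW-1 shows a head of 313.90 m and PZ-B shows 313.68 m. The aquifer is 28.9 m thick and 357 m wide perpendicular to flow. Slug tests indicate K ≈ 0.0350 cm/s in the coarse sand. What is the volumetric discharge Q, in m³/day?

213

Convert K: 0.0350 cm/s × 864 = 30.24 m/day.
Cross-sectional area A = 357 × 28.9 = 10317 m².
Hydraulic gradient i = (313.90 − 313.68) / 323 = 0.22 / 323 = 0.0006811.
Darcy's law: Q = K · A · i = 30.24 × 10317 × 0.0006811 = 212.5 m³/day.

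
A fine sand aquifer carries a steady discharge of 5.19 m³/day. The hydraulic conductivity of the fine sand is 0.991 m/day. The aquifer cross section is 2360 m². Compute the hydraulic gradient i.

From Q = K·A·i, i = Q / (K·A) = 5.19 / (0.9910 × 2360) = 0.002219.

0.00222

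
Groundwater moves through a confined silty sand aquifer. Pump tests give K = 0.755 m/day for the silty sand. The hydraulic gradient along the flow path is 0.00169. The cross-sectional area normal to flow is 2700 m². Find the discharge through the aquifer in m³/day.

Hydraulic gradient i = 0.00169.
Darcy's law: Q = K · A · i = 0.7550 × 2700 × 0.001690 = 3.445 m³/day.

3.45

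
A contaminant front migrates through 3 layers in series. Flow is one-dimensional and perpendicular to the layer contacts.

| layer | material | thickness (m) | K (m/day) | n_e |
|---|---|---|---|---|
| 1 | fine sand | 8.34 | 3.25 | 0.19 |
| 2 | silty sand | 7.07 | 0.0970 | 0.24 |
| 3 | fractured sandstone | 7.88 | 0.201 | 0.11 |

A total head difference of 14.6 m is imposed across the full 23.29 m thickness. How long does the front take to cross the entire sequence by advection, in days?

32.6

With flow normal to the layers, continuity requires the same specific discharge q through every layer.
Σ(b_i/K_i) = 8.34/3.25 + 7.07/0.0970 + 7.88/0.201 = 114.7 d.
q = Δh / Σ(b_i/K_i) = 14.6 / 114.7 = 0.1273 m/day.
In each layer the seepage velocity is v_i = q/n_i, so the layer transit time is t_i = b_i·n_i / q:
  layer 1 (fine sand): t_1 = 8.34 × 0.19 / 0.1273 = 12.44 d
  layer 2 (silty sand): t_2 = 7.07 × 0.24 / 0.1273 = 13.33 d
  layer 3 (fractured sandstone): t_3 = 7.88 × 0.11 / 0.1273 = 6.807 d
Total t = Σ t_i = 32.58 days.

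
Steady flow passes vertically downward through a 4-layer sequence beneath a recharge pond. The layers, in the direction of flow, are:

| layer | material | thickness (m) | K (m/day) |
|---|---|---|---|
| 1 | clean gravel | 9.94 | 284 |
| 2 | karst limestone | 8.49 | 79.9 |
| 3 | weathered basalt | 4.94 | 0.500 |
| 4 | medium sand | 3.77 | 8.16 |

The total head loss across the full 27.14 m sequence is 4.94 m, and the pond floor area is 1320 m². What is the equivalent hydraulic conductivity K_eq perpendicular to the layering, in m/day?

2.59

Flow is perpendicular to layering, so the layers act in series and the equivalent K is the thickness-weighted harmonic mean.
Total thickness L = 9.94 + 8.49 + 4.94 + 3.77 = 27.14 m.
Σ(b_i/K_i) = 9.94/284 + 8.49/79.9 + 4.94/0.500 + 3.77/8.16 = 10.48 d.
K_eq = L / Σ(b_i/K_i) = 27.14 / 10.48 = 2.589 m/day.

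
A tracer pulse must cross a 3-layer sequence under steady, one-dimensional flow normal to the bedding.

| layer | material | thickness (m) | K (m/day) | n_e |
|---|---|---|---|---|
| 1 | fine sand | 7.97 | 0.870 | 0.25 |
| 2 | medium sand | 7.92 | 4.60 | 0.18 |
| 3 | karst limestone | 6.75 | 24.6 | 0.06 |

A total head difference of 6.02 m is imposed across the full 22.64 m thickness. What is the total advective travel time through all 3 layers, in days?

With flow normal to the layers, continuity requires the same specific discharge q through every layer.
Σ(b_i/K_i) = 7.97/0.870 + 7.92/4.60 + 6.75/24.6 = 11.16 d.
q = Δh / Σ(b_i/K_i) = 6.02 / 11.16 = 0.5396 m/day.
In each layer the seepage velocity is v_i = q/n_i, so the layer transit time is t_i = b_i·n_i / q:
  layer 1 (fine sand): t_1 = 7.97 × 0.25 / 0.5396 = 3.693 d
  layer 2 (medium sand): t_2 = 7.92 × 0.18 / 0.5396 = 2.642 d
  layer 3 (karst limestone): t_3 = 6.75 × 0.06 / 0.5396 = 0.7506 d
Total t = Σ t_i = 7.085 days.

7.09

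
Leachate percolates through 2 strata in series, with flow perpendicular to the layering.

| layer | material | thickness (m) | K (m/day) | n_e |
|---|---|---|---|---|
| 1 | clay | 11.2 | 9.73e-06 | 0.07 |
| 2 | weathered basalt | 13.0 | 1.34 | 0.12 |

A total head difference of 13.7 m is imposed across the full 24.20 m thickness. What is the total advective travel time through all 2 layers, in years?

With flow normal to the layers, continuity requires the same specific discharge q through every layer.
Σ(b_i/K_i) = 11.2/9.73e-06 + 13.0/1.34 = 1.151e+06 d.
q = Δh / Σ(b_i/K_i) = 13.7 / 1.151e+06 = 1.190e-05 m/day.
In each layer the seepage velocity is v_i = q/n_i, so the layer transit time is t_i = b_i·n_i / q:
  layer 1 (clay): t_1 = 11.2 × 0.07 / 1.190e-05 = 65873 d
  layer 2 (weathered basalt): t_2 = 13.0 × 0.12 / 1.190e-05 = 1.311e+05 d
Total t = Σ t_i = 1.969e+05 days = 539.2 years.

539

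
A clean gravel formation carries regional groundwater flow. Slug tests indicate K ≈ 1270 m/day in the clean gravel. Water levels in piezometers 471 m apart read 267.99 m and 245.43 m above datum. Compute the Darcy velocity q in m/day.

Hydraulic gradient i = (267.99 − 245.43) / 471 = 22.56 / 471 = 0.04790.
Specific discharge q = K · i = 1270 × 0.04790 = 60.83 m/day.

60.8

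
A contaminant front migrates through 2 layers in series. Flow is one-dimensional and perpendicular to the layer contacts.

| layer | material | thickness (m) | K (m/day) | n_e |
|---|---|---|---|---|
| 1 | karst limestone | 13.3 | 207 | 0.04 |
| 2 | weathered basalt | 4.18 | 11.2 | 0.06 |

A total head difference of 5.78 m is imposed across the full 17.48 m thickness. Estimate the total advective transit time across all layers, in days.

0.0592

With flow normal to the layers, continuity requires the same specific discharge q through every layer.
Σ(b_i/K_i) = 13.3/207 + 4.18/11.2 = 0.4375 d.
q = Δh / Σ(b_i/K_i) = 5.78 / 0.4375 = 13.21 m/day.
In each layer the seepage velocity is v_i = q/n_i, so the layer transit time is t_i = b_i·n_i / q:
  layer 1 (karst limestone): t_1 = 13.3 × 0.04 / 13.21 = 0.04026 d
  layer 2 (weathered basalt): t_2 = 4.18 × 0.06 / 13.21 = 0.01898 d
Total t = Σ t_i = 0.05925 days.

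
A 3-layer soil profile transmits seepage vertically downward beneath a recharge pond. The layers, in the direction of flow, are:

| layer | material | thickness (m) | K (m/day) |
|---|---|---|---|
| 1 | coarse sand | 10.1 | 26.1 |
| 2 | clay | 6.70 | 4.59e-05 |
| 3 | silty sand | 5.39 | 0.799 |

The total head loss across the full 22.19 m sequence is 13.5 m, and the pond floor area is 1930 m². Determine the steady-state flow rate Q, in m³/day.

Flow is perpendicular to layering, so the layers act in series and the equivalent K is the thickness-weighted harmonic mean.
Total thickness L = 10.1 + 6.70 + 5.39 = 22.19 m.
Σ(b_i/K_i) = 10.1/26.1 + 6.70/4.59e-05 + 5.39/0.799 = 1.460e+05 d.
K_eq = L / Σ(b_i/K_i) = 22.19 / 1.460e+05 = 0.0001520 m/day.
Q = K_eq · A · (Δh/L) = 0.0001520 × 1930 × (13.5/22.19) = 0.1785 m³/day.

0.178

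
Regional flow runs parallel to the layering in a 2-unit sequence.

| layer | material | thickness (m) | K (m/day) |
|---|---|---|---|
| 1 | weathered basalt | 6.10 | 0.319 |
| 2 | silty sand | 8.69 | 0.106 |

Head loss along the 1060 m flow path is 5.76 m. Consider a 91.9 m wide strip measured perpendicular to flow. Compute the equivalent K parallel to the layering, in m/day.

Flow is parallel to layering, so each bed carries its own Darcy discharge and the transmissivities add.
Σ(K_i·b_i) = 0.319×6.10 + 0.106×8.69 = 2.867 m²/day.
Total thickness b = 14.79 m, so K_eq = Σ(K_i·b_i)/b = 0.1938 m/day.

0.194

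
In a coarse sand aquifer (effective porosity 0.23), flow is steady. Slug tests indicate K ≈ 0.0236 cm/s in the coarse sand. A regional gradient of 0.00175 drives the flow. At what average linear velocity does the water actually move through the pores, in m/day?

Convert K: 0.0236 cm/s × 864 = 20.39 m/day.
Hydraulic gradient i = 0.00175.
Darcy flux q = K · i = 20.39 × 0.001750 = 0.03568 m/day.
Seepage velocity v = q / n_e = 0.03568 / 0.23 = 0.1551 m/day.

0.155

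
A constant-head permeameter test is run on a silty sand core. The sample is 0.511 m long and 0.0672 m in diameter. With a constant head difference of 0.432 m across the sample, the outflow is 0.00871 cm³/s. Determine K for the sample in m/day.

0.251

Cross-sectional area A = π·(d/2)² = π × (0.0672/2)² = 0.003547 m².
Convert discharge: 0.00871 cm³/s = 8.710e-09 m³/s.
Darcy's law rearranged: K = Q·L / (A·Δh) = 8.710e-09 × 0.511 / (0.003547 × 0.432) = 2.905e-06 m/s = 0.2510 m/day.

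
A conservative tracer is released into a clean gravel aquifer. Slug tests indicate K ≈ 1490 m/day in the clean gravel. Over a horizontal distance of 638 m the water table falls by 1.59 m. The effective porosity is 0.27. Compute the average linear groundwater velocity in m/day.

13.8

Hydraulic gradient i = Δh / L = 1.59 / 638 = 0.002492.
Darcy flux q = K · i = 1490 × 0.002492 = 3.713 m/day.
Seepage velocity v = q / n_e = 3.713 / 0.27 = 13.75 m/day.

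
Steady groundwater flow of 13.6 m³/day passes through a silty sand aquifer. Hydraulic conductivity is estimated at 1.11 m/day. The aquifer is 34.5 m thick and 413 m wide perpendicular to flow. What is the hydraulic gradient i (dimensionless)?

0.000860

Cross-sectional area A = 413 × 34.5 = 14248 m².
From Q = K·A·i, i = Q / (K·A) = 13.6 / (1.110 × 14248) = 0.0008599.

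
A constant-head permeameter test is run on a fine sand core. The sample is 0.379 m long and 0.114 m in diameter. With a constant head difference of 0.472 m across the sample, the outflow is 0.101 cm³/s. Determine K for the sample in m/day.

0.686

Cross-sectional area A = π·(d/2)² = π × (0.114/2)² = 0.01021 m².
Convert discharge: 0.101 cm³/s = 1.010e-07 m³/s.
Darcy's law rearranged: K = Q·L / (A·Δh) = 1.010e-07 × 0.379 / (0.01021 × 0.472) = 7.945e-06 m/s = 0.6865 m/day.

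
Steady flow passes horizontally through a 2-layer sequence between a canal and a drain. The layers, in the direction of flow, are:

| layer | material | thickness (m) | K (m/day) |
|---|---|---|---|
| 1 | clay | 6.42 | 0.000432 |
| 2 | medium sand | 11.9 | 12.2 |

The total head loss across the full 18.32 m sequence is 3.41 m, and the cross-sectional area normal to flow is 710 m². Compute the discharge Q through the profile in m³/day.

0.163

Flow is perpendicular to layering, so the layers act in series and the equivalent K is the thickness-weighted harmonic mean.
Total thickness L = 6.42 + 11.9 = 18.32 m.
Σ(b_i/K_i) = 6.42/0.000432 + 11.9/12.2 = 14862 d.
K_eq = L / Σ(b_i/K_i) = 18.32 / 14862 = 0.001233 m/day.
Q = K_eq · A · (Δh/L) = 0.001233 × 710 × (3.41/18.32) = 0.1629 m³/day.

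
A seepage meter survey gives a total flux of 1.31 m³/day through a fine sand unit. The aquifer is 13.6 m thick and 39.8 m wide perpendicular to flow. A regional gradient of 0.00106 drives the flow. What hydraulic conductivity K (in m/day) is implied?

2.28

Cross-sectional area A = 39.8 × 13.6 = 541.3 m².
Hydraulic gradient i = 0.00106.
From Q = K·A·i, K = Q / (A·i) = 1.31 / (541.3 × 0.001060) = 2.283 m/day.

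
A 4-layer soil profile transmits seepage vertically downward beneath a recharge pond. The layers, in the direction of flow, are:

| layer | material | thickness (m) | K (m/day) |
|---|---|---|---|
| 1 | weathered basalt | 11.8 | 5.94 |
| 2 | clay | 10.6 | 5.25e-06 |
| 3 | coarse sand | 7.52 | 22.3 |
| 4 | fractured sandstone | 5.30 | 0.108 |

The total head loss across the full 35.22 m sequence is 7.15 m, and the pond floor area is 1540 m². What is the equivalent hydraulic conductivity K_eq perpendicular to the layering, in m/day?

Flow is perpendicular to layering, so the layers act in series and the equivalent K is the thickness-weighted harmonic mean.
Total thickness L = 11.8 + 10.6 + 7.52 + 5.30 = 35.22 m.
Σ(b_i/K_i) = 11.8/5.94 + 10.6/5.25e-06 + 7.52/22.3 + 5.30/0.108 = 2.019e+06 d.
K_eq = L / Σ(b_i/K_i) = 35.22 / 2.019e+06 = 1.744e-05 m/day.

1.74e-05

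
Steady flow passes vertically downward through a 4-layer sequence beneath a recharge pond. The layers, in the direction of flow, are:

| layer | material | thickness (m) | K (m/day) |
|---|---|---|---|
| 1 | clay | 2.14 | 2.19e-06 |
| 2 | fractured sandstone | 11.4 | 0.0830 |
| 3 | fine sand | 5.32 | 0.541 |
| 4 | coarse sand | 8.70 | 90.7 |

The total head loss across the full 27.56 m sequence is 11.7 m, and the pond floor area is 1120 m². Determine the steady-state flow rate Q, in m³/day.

0.0134

Flow is perpendicular to layering, so the layers act in series and the equivalent K is the thickness-weighted harmonic mean.
Total thickness L = 2.14 + 11.4 + 5.32 + 8.70 = 27.56 m.
Σ(b_i/K_i) = 2.14/2.19e-06 + 11.4/0.0830 + 5.32/0.541 + 8.70/90.7 = 9.773e+05 d.
K_eq = L / Σ(b_i/K_i) = 27.56 / 9.773e+05 = 2.820e-05 m/day.
Q = K_eq · A · (Δh/L) = 2.820e-05 × 1120 × (11.7/27.56) = 0.01341 m³/day.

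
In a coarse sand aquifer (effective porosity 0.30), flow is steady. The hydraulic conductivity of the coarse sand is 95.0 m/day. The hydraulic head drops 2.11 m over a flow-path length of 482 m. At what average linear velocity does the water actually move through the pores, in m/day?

Hydraulic gradient i = Δh / L = 2.11 / 482 = 0.004378.
Darcy flux q = K · i = 95.00 × 0.004378 = 0.4159 m/day.
Seepage velocity v = q / n_e = 0.4159 / 0.30 = 1.386 m/day.

1.39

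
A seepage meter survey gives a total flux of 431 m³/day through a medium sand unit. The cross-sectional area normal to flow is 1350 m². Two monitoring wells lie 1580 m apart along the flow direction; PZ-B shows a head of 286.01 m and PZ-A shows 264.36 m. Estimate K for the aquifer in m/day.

23.3

Hydraulic gradient i = (286.01 − 264.36) / 1580 = 21.65 / 1580 = 0.01370.
From Q = K·A·i, K = Q / (A·i) = 431 / (1350 × 0.01370) = 23.30 m/day.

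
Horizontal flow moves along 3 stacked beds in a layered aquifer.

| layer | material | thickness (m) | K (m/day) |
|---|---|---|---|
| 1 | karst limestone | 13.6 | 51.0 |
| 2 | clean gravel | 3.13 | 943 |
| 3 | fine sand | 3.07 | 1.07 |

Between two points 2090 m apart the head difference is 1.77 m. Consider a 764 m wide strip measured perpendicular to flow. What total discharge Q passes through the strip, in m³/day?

Flow is parallel to layering, so each bed carries its own Darcy discharge and the transmissivities add.
Σ(K_i·b_i) = 51.0×13.6 + 943×3.13 + 1.07×3.07 = 3648 m²/day.
Hydraulic gradient i = Δh / L = 1.77 / 2090 = 0.0008469.
Q = Σ(K_i·b_i) · W · i = 3648 × 764 × 0.0008469 = 2361 m³/day.

2360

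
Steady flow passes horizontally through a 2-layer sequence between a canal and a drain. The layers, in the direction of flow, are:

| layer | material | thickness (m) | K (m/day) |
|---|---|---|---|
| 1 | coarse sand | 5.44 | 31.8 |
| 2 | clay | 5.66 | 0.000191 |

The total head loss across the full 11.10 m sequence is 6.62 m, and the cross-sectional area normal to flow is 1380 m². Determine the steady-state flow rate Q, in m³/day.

Flow is perpendicular to layering, so the layers act in series and the equivalent K is the thickness-weighted harmonic mean.
Total thickness L = 5.44 + 5.66 = 11.10 m.
Σ(b_i/K_i) = 5.44/31.8 + 5.66/0.000191 = 29634 d.
K_eq = L / Σ(b_i/K_i) = 11.10 / 29634 = 0.0003746 m/day.
Q = K_eq · A · (Δh/L) = 0.0003746 × 1380 × (6.62/11.10) = 0.3083 m³/day.

0.308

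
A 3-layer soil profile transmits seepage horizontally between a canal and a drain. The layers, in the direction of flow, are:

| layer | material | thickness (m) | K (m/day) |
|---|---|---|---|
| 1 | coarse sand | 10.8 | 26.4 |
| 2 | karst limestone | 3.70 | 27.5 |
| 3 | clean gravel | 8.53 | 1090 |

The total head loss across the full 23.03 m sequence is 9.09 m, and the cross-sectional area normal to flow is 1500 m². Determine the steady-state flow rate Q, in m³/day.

24700

Flow is perpendicular to layering, so the layers act in series and the equivalent K is the thickness-weighted harmonic mean.
Total thickness L = 10.8 + 3.70 + 8.53 = 23.03 m.
Σ(b_i/K_i) = 10.8/26.4 + 3.70/27.5 + 8.53/1090 = 0.5515 d.
K_eq = L / Σ(b_i/K_i) = 23.03 / 0.5515 = 41.76 m/day.
Q = K_eq · A · (Δh/L) = 41.76 × 1500 × (9.09/23.03) = 24725 m³/day.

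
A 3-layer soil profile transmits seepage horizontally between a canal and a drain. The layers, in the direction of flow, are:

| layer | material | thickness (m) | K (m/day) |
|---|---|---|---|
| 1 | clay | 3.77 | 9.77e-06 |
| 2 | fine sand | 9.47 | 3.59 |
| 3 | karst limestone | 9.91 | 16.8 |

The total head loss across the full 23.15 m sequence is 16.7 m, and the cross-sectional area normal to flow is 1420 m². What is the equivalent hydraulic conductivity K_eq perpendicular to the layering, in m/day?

6.00e-05

Flow is perpendicular to layering, so the layers act in series and the equivalent K is the thickness-weighted harmonic mean.
Total thickness L = 3.77 + 9.47 + 9.91 = 23.15 m.
Σ(b_i/K_i) = 3.77/9.77e-06 + 9.47/3.59 + 9.91/16.8 = 3.859e+05 d.
K_eq = L / Σ(b_i/K_i) = 23.15 / 3.859e+05 = 5.999e-05 m/day.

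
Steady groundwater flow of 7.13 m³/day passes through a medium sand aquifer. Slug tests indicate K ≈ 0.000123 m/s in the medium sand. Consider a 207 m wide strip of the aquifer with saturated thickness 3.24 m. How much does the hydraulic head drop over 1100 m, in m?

1.10

Convert K: 0.000123 m/s × 86400 = 10.63 m/day.
Cross-sectional area A = 207 × 3.24 = 670.7 m².
From Q = K·A·i, i = Q / (K·A) = 7.13 / (10.63 × 670.7) = 0.001000.
Head loss Δh = i · L = 0.001000 × 1100 = 1.100 m.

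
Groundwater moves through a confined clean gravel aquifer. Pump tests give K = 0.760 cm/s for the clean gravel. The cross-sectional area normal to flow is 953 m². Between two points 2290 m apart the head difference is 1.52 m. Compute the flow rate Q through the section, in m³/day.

Convert K: 0.760 cm/s × 864 = 656.6 m/day.
Hydraulic gradient i = Δh / L = 1.52 / 2290 = 0.0006638.
Darcy's law: Q = K · A · i = 656.6 × 953.0 × 0.0006638 = 415.4 m³/day.

415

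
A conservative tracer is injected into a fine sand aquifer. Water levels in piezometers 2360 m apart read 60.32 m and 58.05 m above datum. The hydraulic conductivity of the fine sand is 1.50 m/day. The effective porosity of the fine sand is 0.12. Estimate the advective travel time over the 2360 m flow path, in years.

Hydraulic gradient i = (60.32 − 58.05) / 2360 = 2.27 / 2360 = 0.0009619.
Darcy flux q = K · i = 1.500 × 0.0009619 = 0.001443 m/day.
Seepage velocity v = q / n_e = 0.001443 / 0.12 = 0.01202 m/day.
Travel time t = L / v = 2360 / 0.01202 = 1.963e+05 days = 537.4 years.

537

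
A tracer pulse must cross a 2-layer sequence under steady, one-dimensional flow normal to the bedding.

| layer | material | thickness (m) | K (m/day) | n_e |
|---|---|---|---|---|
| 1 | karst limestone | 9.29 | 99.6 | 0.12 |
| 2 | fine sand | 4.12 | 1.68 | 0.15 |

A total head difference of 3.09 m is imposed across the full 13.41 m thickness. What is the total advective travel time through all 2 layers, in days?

1.43

With flow normal to the layers, continuity requires the same specific discharge q through every layer.
Σ(b_i/K_i) = 9.29/99.6 + 4.12/1.68 = 2.546 d.
q = Δh / Σ(b_i/K_i) = 3.09 / 2.546 = 1.214 m/day.
In each layer the seepage velocity is v_i = q/n_i, so the layer transit time is t_i = b_i·n_i / q:
  layer 1 (karst limestone): t_1 = 9.29 × 0.12 / 1.214 = 0.9184 d
  layer 2 (fine sand): t_2 = 4.12 × 0.15 / 1.214 = 0.5091 d
Total t = Σ t_i = 1.428 days.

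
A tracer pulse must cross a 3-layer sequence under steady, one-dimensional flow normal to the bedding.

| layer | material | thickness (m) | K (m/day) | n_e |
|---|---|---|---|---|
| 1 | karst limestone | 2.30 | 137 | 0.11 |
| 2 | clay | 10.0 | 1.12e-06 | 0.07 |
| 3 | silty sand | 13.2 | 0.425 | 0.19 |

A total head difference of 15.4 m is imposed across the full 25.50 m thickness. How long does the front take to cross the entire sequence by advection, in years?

With flow normal to the layers, continuity requires the same specific discharge q through every layer.
Σ(b_i/K_i) = 2.30/137 + 10.0/1.12e-06 + 13.2/0.425 = 8.929e+06 d.
q = Δh / Σ(b_i/K_i) = 15.4 / 8.929e+06 = 1.725e-06 m/day.
In each layer the seepage velocity is v_i = q/n_i, so the layer transit time is t_i = b_i·n_i / q:
  layer 1 (karst limestone): t_1 = 2.30 × 0.11 / 1.725e-06 = 1.467e+05 d
  layer 2 (clay): t_2 = 10.0 × 0.07 / 1.725e-06 = 4.058e+05 d
  layer 3 (silty sand): t_3 = 13.2 × 0.19 / 1.725e-06 = 1.454e+06 d
Total t = Σ t_i = 2.007e+06 days = 5494 years.

5490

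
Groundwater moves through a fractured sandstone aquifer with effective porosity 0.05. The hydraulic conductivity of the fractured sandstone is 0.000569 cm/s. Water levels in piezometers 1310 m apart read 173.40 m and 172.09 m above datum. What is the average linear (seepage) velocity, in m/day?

Convert K: 0.000569 cm/s × 864 = 0.4916 m/day.
Hydraulic gradient i = (173.40 − 172.09) / 1310 = 1.31 / 1310 = 0.001000.
Darcy flux q = K · i = 0.4916 × 0.001000 = 0.0004916 m/day.
Seepage velocity v = q / n_e = 0.0004916 / 0.05 = 0.009832 m/day.

0.00983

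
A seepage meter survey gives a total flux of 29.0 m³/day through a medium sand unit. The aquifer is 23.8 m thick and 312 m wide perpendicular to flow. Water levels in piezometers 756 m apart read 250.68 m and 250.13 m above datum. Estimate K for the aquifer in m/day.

5.37

Cross-sectional area A = 312 × 23.8 = 7426 m².
Hydraulic gradient i = (250.68 − 250.13) / 756 = 0.55 / 756 = 0.0007275.
From Q = K·A·i, K = Q / (A·i) = 29.0 / (7426 × 0.0007275) = 5.368 m/day.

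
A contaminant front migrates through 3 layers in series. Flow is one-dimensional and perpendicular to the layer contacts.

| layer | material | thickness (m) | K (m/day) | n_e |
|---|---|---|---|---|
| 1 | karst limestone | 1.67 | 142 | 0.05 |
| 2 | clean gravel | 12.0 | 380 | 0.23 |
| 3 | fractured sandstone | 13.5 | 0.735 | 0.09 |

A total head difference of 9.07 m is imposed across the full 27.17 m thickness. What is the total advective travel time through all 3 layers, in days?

With flow normal to the layers, continuity requires the same specific discharge q through every layer.
Σ(b_i/K_i) = 1.67/142 + 12.0/380 + 13.5/0.735 = 18.41 d.
q = Δh / Σ(b_i/K_i) = 9.07 / 18.41 = 0.4926 m/day.
In each layer the seepage velocity is v_i = q/n_i, so the layer transit time is t_i = b_i·n_i / q:
  layer 1 (karst limestone): t_1 = 1.67 × 0.05 / 0.4926 = 0.1695 d
  layer 2 (clean gravel): t_2 = 12.0 × 0.23 / 0.4926 = 5.602 d
  layer 3 (fractured sandstone): t_3 = 13.5 × 0.09 / 0.4926 = 2.466 d
Total t = Σ t_i = 8.238 days.

8.24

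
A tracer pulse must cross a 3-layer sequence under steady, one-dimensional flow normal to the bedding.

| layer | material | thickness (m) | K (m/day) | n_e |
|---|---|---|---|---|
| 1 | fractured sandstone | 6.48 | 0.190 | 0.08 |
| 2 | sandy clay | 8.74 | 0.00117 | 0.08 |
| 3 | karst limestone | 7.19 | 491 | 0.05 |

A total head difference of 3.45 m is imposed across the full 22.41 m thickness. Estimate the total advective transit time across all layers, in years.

9.39

With flow normal to the layers, continuity requires the same specific discharge q through every layer.
Σ(b_i/K_i) = 6.48/0.190 + 8.74/0.00117 + 7.19/491 = 7504 d.
q = Δh / Σ(b_i/K_i) = 3.45 / 7504 = 0.0004597 m/day.
In each layer the seepage velocity is v_i = q/n_i, so the layer transit time is t_i = b_i·n_i / q:
  layer 1 (fractured sandstone): t_1 = 6.48 × 0.08 / 0.0004597 = 1128 d
  layer 2 (sandy clay): t_2 = 8.74 × 0.08 / 0.0004597 = 1521 d
  layer 3 (karst limestone): t_3 = 7.19 × 0.05 / 0.0004597 = 782.0 d
Total t = Σ t_i = 3430 days = 9.392 years.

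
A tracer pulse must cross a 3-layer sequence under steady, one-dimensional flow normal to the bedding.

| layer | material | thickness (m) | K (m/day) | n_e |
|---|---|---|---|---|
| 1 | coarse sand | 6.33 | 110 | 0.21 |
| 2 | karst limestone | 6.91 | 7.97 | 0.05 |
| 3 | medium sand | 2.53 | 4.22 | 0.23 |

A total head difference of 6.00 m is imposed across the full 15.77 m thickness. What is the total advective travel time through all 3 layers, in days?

With flow normal to the layers, continuity requires the same specific discharge q through every layer.
Σ(b_i/K_i) = 6.33/110 + 6.91/7.97 + 2.53/4.22 = 1.524 d.
q = Δh / Σ(b_i/K_i) = 6.00 / 1.524 = 3.937 m/day.
In each layer the seepage velocity is v_i = q/n_i, so the layer transit time is t_i = b_i·n_i / q:
  layer 1 (coarse sand): t_1 = 6.33 × 0.21 / 3.937 = 0.3377 d
  layer 2 (karst limestone): t_2 = 6.91 × 0.05 / 3.937 = 0.08776 d
  layer 3 (medium sand): t_3 = 2.53 × 0.23 / 3.937 = 0.1478 d
Total t = Σ t_i = 0.5732 days.

0.573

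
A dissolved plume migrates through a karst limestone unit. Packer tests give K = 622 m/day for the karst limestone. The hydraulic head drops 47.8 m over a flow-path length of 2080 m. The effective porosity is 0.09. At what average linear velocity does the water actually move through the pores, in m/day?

159

Hydraulic gradient i = Δh / L = 47.8 / 2080 = 0.02298.
Darcy flux q = K · i = 622.0 × 0.02298 = 14.29 m/day.
Seepage velocity v = q / n_e = 14.29 / 0.09 = 158.8 m/day.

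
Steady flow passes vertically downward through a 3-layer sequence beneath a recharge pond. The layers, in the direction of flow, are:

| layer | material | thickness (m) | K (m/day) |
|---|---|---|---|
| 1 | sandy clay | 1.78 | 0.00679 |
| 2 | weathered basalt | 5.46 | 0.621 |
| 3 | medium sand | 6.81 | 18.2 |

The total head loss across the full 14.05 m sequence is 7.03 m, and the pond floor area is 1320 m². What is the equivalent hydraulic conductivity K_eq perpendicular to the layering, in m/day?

0.0518

Flow is perpendicular to layering, so the layers act in series and the equivalent K is the thickness-weighted harmonic mean.
Total thickness L = 1.78 + 5.46 + 6.81 = 14.05 m.
Σ(b_i/K_i) = 1.78/0.00679 + 5.46/0.621 + 6.81/18.2 = 271.3 d.
K_eq = L / Σ(b_i/K_i) = 14.05 / 271.3 = 0.05178 m/day.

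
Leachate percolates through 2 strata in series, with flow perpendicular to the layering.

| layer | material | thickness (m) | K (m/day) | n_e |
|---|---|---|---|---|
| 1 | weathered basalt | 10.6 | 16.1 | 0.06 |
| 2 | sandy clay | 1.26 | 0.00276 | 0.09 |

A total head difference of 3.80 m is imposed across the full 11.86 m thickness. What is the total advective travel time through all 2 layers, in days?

90.2

With flow normal to the layers, continuity requires the same specific discharge q through every layer.
Σ(b_i/K_i) = 10.6/16.1 + 1.26/0.00276 = 457.2 d.
q = Δh / Σ(b_i/K_i) = 3.80 / 457.2 = 0.008312 m/day.
In each layer the seepage velocity is v_i = q/n_i, so the layer transit time is t_i = b_i·n_i / q:
  layer 1 (weathered basalt): t_1 = 10.6 × 0.06 / 0.008312 = 76.52 d
  layer 2 (sandy clay): t_2 = 1.26 × 0.09 / 0.008312 = 13.64 d
Total t = Σ t_i = 90.16 days.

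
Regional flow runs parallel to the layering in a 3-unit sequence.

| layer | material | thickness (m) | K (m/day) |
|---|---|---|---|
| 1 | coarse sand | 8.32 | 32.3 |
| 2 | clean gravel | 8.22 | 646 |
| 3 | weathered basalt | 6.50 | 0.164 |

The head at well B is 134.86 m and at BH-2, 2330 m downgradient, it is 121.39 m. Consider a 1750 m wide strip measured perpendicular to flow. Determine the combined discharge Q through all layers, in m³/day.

56500

Flow is parallel to layering, so each bed carries its own Darcy discharge and the transmissivities add.
Σ(K_i·b_i) = 32.3×8.32 + 646×8.22 + 0.164×6.50 = 5580 m²/day.
Hydraulic gradient i = (134.86 − 121.39) / 2330 = 13.47 / 2330 = 0.005781.
Q = Σ(K_i·b_i) · W · i = 5580 × 1750 × 0.005781 = 56452 m³/day.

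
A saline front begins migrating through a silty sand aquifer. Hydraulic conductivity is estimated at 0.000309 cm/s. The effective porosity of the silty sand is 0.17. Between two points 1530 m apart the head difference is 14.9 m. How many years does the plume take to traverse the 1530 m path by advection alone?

274

Convert K: 0.000309 cm/s × 864 = 0.2670 m/day.
Hydraulic gradient i = Δh / L = 14.9 / 1530 = 0.009739.
Darcy flux q = K · i = 0.2670 × 0.009739 = 0.002600 m/day.
Seepage velocity v = q / n_e = 0.002600 / 0.17 = 0.01529 m/day.
Travel time t = L / v = 1530 / 0.01529 = 1.000e+05 days = 273.9 years.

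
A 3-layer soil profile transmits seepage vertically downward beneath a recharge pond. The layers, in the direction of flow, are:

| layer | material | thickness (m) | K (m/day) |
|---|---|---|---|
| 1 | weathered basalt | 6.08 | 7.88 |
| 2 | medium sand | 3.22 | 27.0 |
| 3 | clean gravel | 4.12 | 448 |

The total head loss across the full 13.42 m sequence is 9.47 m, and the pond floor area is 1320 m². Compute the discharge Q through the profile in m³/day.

Flow is perpendicular to layering, so the layers act in series and the equivalent K is the thickness-weighted harmonic mean.
Total thickness L = 6.08 + 3.22 + 4.12 = 13.42 m.
Σ(b_i/K_i) = 6.08/7.88 + 3.22/27.0 + 4.12/448 = 0.9000 d.
K_eq = L / Σ(b_i/K_i) = 13.42 / 0.9000 = 14.91 m/day.
Q = K_eq · A · (Δh/L) = 14.91 × 1320 × (9.47/13.42) = 13889 m³/day.

13900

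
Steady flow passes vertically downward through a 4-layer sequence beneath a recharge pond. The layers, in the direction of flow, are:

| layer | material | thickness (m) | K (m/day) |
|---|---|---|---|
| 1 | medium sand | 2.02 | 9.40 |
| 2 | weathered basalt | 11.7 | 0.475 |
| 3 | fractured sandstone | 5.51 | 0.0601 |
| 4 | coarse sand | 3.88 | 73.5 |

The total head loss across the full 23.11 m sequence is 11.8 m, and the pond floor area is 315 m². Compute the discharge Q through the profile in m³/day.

31.9

Flow is perpendicular to layering, so the layers act in series and the equivalent K is the thickness-weighted harmonic mean.
Total thickness L = 2.02 + 11.7 + 5.51 + 3.88 = 23.11 m.
Σ(b_i/K_i) = 2.02/9.40 + 11.7/0.475 + 5.51/0.0601 + 3.88/73.5 = 116.6 d.
K_eq = L / Σ(b_i/K_i) = 23.11 / 116.6 = 0.1982 m/day.
Q = K_eq · A · (Δh/L) = 0.1982 × 315 × (11.8/23.11) = 31.88 m³/day.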